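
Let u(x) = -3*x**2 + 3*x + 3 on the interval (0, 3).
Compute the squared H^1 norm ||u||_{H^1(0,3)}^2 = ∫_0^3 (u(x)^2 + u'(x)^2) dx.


||u||_{H^1}^2 = 2889/10

The H^1 norm (squared) on an interval (0, L) is
  ||u||_{H^1}^2 = ∫_0^L u(x)^2 dx + ∫_0^L u'(x)^2 dx.
Compute u'(x) = 3 - 6*x.
Then u(x)^2 = 9*x**4 - 18*x**3 - 9*x**2 + 18*x + 9 and u'(x)^2 = 36*x**2 - 36*x + 9.
Integrate each monomial from 0 to 3 using ∫_0^3 c·x^n dx = c·3^(n+1)/(n+1):
  ∫_0^3 u(x)^2 dx = ∫_0^3 (9*x^4 - 18*x^3 - 9*x^2 + 18*x + 9) dx. Term by term:
    ∫_0^3 9*x^4 dx = 2187/5;  ∫_0^3 -18*x^3 dx = -729/2;  ∫_0^3 -9*x^2 dx = -81;
    ∫_0^3 18*x dx = 81;  ∫_0^3 9 dx = 27.
  Sum: 2187/5 − 729/2 − 81 + 81 + 27 = 999/10.
  ∫_0^3 u'(x)^2 dx = ∫_0^3 (36*x^2 - 36*x + 9) dx. Term by term:
    ∫_0^3 36*x^2 dx = 324;  ∫_0^3 -36*x dx = -162;  ∫_0^3 9 dx = 27.
  Sum: 324 − 162 + 27 = 189.
Adding: ||u||_{H^1}^2 = 999/10 + 189 = 2889/10.


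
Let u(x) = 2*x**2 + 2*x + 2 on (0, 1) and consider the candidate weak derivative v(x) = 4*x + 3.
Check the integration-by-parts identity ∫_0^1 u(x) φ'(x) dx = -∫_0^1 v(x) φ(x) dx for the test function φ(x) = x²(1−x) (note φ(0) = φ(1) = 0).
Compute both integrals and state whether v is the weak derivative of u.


LHS = -11/30, RHS = -9/20. No, v is not the weak derivative of u.

u(x) = 2*x**2 + 2*x + 2, classical derivative u'(x) = 4*x + 2.
φ(x) = x²(1−x), so φ'(x) = x*(2 - 3*x).
Note φ(0) = φ(1) = 0, so the boundary term u·φ vanishes.
LHS = ∫_0^1 u(x) φ'(x) dx = ∫_0^1 (-6*x^4 - 2*x^3 - 2*x^2 + 4*x) dx. Term by term:
  ∫_0^1 -6*x^4 dx = -6/5;  ∫_0^1 -2*x^3 dx = -1/2;  ∫_0^1 -2*x^2 dx = -2/3;
  ∫_0^1 4*x dx = 2.
Sum: -6/5 − 1/2 − 2/3 + 2 = -11/30.
So LHS = -11/30.
∫_0^1 v(x) φ(x) dx = ∫_0^1 (-4*x^4 + x^3 + 3*x^2) dx. Term by term:
  ∫_0^1 -4*x^4 dx = -4/5;  ∫_0^1 x^3 dx = 1/4;  ∫_0^1 3*x^2 dx = 1.
Sum: -4/5 + 1/4 + 1 = 9/20.
So RHS = -∫_0^1 v(x) φ(x) dx = -9/20.
LHS − RHS = 1/12 ≠ 0, so the identity fails.
(For a valid weak derivative the identity must hold for EVERY test function, in particular this one. The failure shows v is NOT the weak derivative of u.)
Correct weak derivative would be u'(x) = 4*x + 2.


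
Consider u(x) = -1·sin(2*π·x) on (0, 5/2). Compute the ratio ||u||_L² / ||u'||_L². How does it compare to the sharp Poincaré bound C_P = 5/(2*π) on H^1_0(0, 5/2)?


||u||_L² / ||u'||_L² = 1/(2*π) < C_P = 5/(2*π).

u(x) = -1·sin(2*π·x), so u'(x) = -2*π*cos(2*π*x).
Writing u(x) = A·sin(kπx/L) with A = -1 and k = 5, use ∫_0^L sin²(kπx/L) dx = L/2 and ∫_0^L cos²(kπx/L) dx = L/2.
u² = 1·sin²(2*π·x) and (u')² = 4*π^2·cos²(2*π·x), and each of sin², cos² integrates to L/2 = 5/4 over (0, 5/2).
∫_0^5/2 u² dx = 5/4, so ||u||_L² = sqrt(5)/2.
∫_0^5/2 (u')² dx = 5*π^2, so ||u'||_L² = sqrt(5)*π.
Ratio ||u||_L² / ||u'||_L² = 1/(2*π).
Sharp Poincaré constant on H^1_0(0, 5/2) is C_P = L/π = 5/(2*π), achieved by sin(2*π/5·x).
This is the k = 5 harmonic; the ratio L/(kπ) is strictly less than C_P = L/π, consistent with the sharp inequality ||u||_L² ≤ C_P ||u'||_L².


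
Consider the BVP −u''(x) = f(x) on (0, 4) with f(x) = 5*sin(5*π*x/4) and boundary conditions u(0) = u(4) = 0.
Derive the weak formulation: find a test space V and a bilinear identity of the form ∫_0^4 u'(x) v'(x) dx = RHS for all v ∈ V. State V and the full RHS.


V = H^1_0(0, 4) (so v(0) = v(4) = 0); weak form: ∫_0^4 u'v' dx = ∫_0^4 (5*sin(5*π*x/4)) v dx for all v ∈ V.

Multiply both sides by a test function v and integrate from 0 to 4:
  ∫_0^4 −u''(x) v(x) dx = ∫_0^4 f(x) v(x) dx.
Integrate the LHS by parts once:
  ∫_0^4 −u'' v dx = −[u'(x) v(x)]_0^4 + ∫_0^4 u'(x) v'(x) dx.
Thus ∫_0^4 u'(x) v'(x) dx = ∫_0^4 f(x) v(x) dx + [u'(x) v(x)]_0^4.
Choose V so that boundary terms are either known or forced to vanish.
u is Dirichlet: u(0) = u(4) = 0. Let V = H^1_0(0, 4); then v(0) = v(4) = 0, and [u' v]_0^4 = 0.
Weak formulation: find u (satisfying any essential BC) such that ∫_0^4 u'(x) v'(x) dx = ∫_0^4 f v dx for all v ∈ V.
Substituting f(x) = 5*sin(5*π*x/4), the right-hand side is ∫_0^4 (5*sin(5*π*x/4)) v dx.


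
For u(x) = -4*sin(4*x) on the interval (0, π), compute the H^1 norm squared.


||u||_{H^1(0,π)}^2 = 136*π

u'(x) = -16*cos(4*x).
Expand u² and (u')² and integrate term by term on (0, π), using: for integers n ≥ 1, ∫_0^π sin²(nx) dx = ∫_0^π cos²(nx) dx = π/2; for n ≠ n', ∫_0^π sin(nx)sin(n'x) dx = ∫_0^π cos(nx)cos(n'x) dx = 0; and by product-to-sum, ∫_0^π sin(nx)cos(n'x) dx = ½∫_0^π [sin((n+n')x) + sin((n−n')x)] dx, which is 0 when n+n' is even and 2n/(n²−n'²) when n+n' is odd (it need not vanish on (0, π)).
  u² squared terms: (-4)²·∫sin(4x)² dx = 16·π/2 = 8*π.
  So ∫_0^π u² dx = 8*π.
  (u')² squared terms: (-16)²·∫cos(4x)² dx = 256·π/2 = 128*π.
  So ∫_0^π (u')² dx = 128*π.
||u||_{H^1}^2 = (8*π) + (128*π) = 136*π.


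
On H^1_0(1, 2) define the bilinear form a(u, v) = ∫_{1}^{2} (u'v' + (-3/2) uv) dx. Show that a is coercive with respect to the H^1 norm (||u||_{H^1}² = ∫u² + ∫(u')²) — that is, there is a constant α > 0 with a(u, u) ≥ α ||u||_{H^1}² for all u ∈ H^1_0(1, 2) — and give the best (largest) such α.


α = (-3/2 + π^2)/(1 + π^2)

Coercivity of a(·,·) on H^1_0(1, 2) means a(u, u) ≥ α ||u||_{H^1}² for every u ∈ H^1_0.
The interval has length L = 1, and Poincaré/coercivity depend only on L. Here a(u, u) = ∫(u')² + (-3/2)·∫u².
Here c = -3/2 < 0 with |c| < (π/L)² = π^2, so coercivity still holds. The condition a(u,u) ≥ α||u||_{H^1}² reads (1−α)∫(u')² ≥ (α−c)∫u². Any admissible α is ≤ 1 (rapidly oscillating u have ∫u²/∫(u')² → 0), and α = 1 would force 0 ≥ (1−c)∫u², impossible since c < 1; so 1−α > 0. By the sharp Poincaré inequality on H^1_0 of an interval of length L, ∫(u')² ≥ (π/L)²∫u² with equality for the first sine mode sin(π(x−x₀)/L) (x₀ the left endpoint), so the inequality holds for all u iff (1−α)(π/L)² ≥ α − c, i.e. α ≤ ((π/L)² + c)/((π/L)² + 1) = (1 + c(L/π)²)/(1 + (L/π)²). (Direct route, valid since c ≤ 0: Poincaré gives c∫u² ≥ c(L/π)²∫(u')², so a(u,u) ≥ (1 + c(L/π)²)∫(u')², while ||u||_{H^1}² ≤ (1 + (L/π)²)∫(u')²; dividing yields the same α.) With (π/L)² = π^2 and c = -3/2, the largest admissible constant is α = ((π/L)² + c)/((π/L)² + 1).
Simplifying, α = (-3/2 + π^2)/(1 + π^2).


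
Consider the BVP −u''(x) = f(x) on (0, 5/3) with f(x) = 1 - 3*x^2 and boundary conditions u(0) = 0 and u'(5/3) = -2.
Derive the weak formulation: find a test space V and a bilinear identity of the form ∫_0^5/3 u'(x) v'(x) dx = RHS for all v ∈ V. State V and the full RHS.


V = {v ∈ H^1(0, 5/3) : v(0) = 0} (test functions vanish at x = 0 where u is specified); weak form: ∫_0^5/3 u'v' dx = ∫_0^5/3 (1 - 3*x^2) v dx − 2·v(5/3) for all v ∈ V.

Multiply both sides by a test function v and integrate from 0 to 5/3:
  ∫_0^5/3 −u''(x) v(x) dx = ∫_0^5/3 f(x) v(x) dx.
Integrate the LHS by parts once:
  ∫_0^5/3 −u'' v dx = −[u'(x) v(x)]_0^5/3 + ∫_0^5/3 u'(x) v'(x) dx.
Thus ∫_0^5/3 u'(x) v'(x) dx = ∫_0^5/3 f(x) v(x) dx + [u'(x) v(x)]_0^5/3.
Choose V so that boundary terms are either known or forced to vanish.
Mixed BC: u(0) = 0 (Dirichlet) and u'(5/3) = -2 (Neumann). Define V = {v ∈ H^1(0, 5/3) : v(0) = 0}. Then [u' v]_0^5/3 = u'(5/3)·v(5/3) − u'(0)·0 = − 2·v(5/3).
Weak formulation: find u (satisfying any essential BC) such that ∫_0^5/3 u'(x) v'(x) dx = ∫_0^5/3 f v dx − 2·v(5/3) for all v ∈ V (Dirichlet at 0 absorbed into V; Neumann datum at x = 5/3 contributes the boundary term).
Substituting f(x) = 1 - 3*x^2, the right-hand side is ∫_0^5/3 (1 - 3*x^2) v dx − 2·v(5/3).


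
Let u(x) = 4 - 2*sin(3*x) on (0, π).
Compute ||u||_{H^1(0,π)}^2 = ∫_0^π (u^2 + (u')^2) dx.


||u||_{H^1(0,π)}^2 = -32/3 + 36*π

u'(x) = -6*cos(3*x).
Expand u² and (u')² and integrate term by term on (0, π), using: for integers n ≥ 1, ∫_0^π sin²(nx) dx = ∫_0^π cos²(nx) dx = π/2; for n ≠ n', ∫_0^π sin(nx)sin(n'x) dx = ∫_0^π cos(nx)cos(n'x) dx = 0; and by product-to-sum, ∫_0^π sin(nx)cos(n'x) dx = ½∫_0^π [sin((n+n')x) + sin((n−n')x)] dx, which is 0 when n+n' is even and 2n/(n²−n'²) when n+n' is odd (it need not vanish on (0, π)). For the constant mode: ∫_0^π 1 dx = π, ∫_0^π cos(nx) dx = 0, ∫_0^π sin(nx) dx = (1−(−1)^n)/n.
  u² squared terms: (4)²·∫1 dx = 16·π = 16*π;  (-2)²·∫sin(3x)² dx = 4·π/2 = 2*π.
  u² cross terms: 2·(4)·(-2)·∫1·sin(3x) dx = -16·(2/3) = -32/3.
  So ∫_0^π u² dx = 16*π + 2*π − 32/3 = -32/3 + 18*π.
  (u')² squared terms: (-6)²·∫cos(3x)² dx = 36·π/2 = 18*π.
  So ∫_0^π (u')² dx = 18*π.
||u||_{H^1}^2 = (-32/3 + 18*π) + (18*π) = -32/3 + 36*π.


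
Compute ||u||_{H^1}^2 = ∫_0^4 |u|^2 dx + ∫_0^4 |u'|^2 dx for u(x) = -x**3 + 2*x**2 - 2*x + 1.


||u||_{H^1}^2 = 162068/105

The H^1 norm (squared) on an interval (0, L) is
  ||u||_{H^1}^2 = ∫_0^L u(x)^2 dx + ∫_0^L u'(x)^2 dx.
Compute u'(x) = -3*x**2 + 4*x - 2.
Then u(x)^2 = x**6 - 4*x**5 + 8*x**4 - 10*x**3 + 8*x**2 - 4*x + 1 and u'(x)^2 = 9*x**4 - 24*x**3 + 28*x**2 - 16*x + 4.
Integrate each monomial from 0 to 4 using ∫_0^4 c·x^n dx = c·4^(n+1)/(n+1):
  ∫_0^4 u(x)^2 dx = ∫_0^4 (x^6 - 4*x^5 + 8*x^4 - 10*x^3 + 8*x^2 - 4*x + 1) dx. Term by term:
    ∫_0^4 x^6 dx = 16384/7;  ∫_0^4 -4*x^5 dx = -8192/3;  ∫_0^4 8*x^4 dx = 8192/5;
    ∫_0^4 -10*x^3 dx = -640;  ∫_0^4 8*x^2 dx = 512/3;  ∫_0^4 -4*x dx = -32;
    ∫_0^4 1 dx = 4.
  Sum: 16384/7 − 8192/3 + 8192/5 − 640 + 512/3 − 32 + 4 = 26284/35.
  ∫_0^4 u'(x)^2 dx = ∫_0^4 (9*x^4 - 24*x^3 + 28*x^2 - 16*x + 4) dx. Term by term:
    ∫_0^4 9*x^4 dx = 9216/5;  ∫_0^4 -24*x^3 dx = -1536;  ∫_0^4 28*x^2 dx = 1792/3;
    ∫_0^4 -16*x dx = -128;  ∫_0^4 4 dx = 16.
  Sum: 9216/5 − 1536 + 1792/3 − 128 + 16 = 11888/15.
Adding: ||u||_{H^1}^2 = 26284/35 + 11888/15 = 162068/105.


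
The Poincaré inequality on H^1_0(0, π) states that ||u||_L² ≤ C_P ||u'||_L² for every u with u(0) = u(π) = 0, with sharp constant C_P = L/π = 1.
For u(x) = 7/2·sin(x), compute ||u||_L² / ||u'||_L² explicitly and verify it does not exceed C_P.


||u||_L² / ||u'||_L² = 1 = C_P.

u(x) = 7/2·sin(x), so u'(x) = 7*cos(x)/2.
Writing u(x) = A·sin(kπx/L) with A = 7/2 and k = 1, use ∫_0^L sin²(kπx/L) dx = L/2 and ∫_0^L cos²(kπx/L) dx = L/2.
u² = 49/4·sin²(x) and (u')² = 49/4·cos²(x), and each of sin², cos² integrates to L/2 = π/2 over (0, π).
∫_0^π u² dx = 49*π/8, so ||u||_L² = 7*sqrt(2)*sqrt(π)/4.
∫_0^π (u')² dx = 49*π/8, so ||u'||_L² = 7*sqrt(2)*sqrt(π)/4.
Ratio ||u||_L² / ||u'||_L² = 1.
Sharp Poincaré constant on H^1_0(0, π) is C_P = L/π = 1, achieved by sin(x).
This is the k = 1 eigenfunction (up to amplitude), so the ratio equals the sharp Poincaré constant exactly.


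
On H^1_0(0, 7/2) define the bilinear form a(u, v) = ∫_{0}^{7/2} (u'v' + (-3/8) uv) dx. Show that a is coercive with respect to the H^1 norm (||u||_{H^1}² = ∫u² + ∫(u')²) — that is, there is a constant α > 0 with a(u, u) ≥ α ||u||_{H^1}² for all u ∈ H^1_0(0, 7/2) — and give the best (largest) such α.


α = (-147 + 32*π^2)/(8*(4*π^2 + 49))

Coercivity of a(·,·) on H^1_0(0, 7/2) means a(u, u) ≥ α ||u||_{H^1}² for every u ∈ H^1_0.
The interval has length L = 7/2, and Poincaré/coercivity depend only on L. Here a(u, u) = ∫(u')² + (-3/8)·∫u².
Here c = -3/8 < 0 with |c| < (π/L)² = 4*π^2/49, so coercivity still holds. The condition a(u,u) ≥ α||u||_{H^1}² reads (1−α)∫(u')² ≥ (α−c)∫u². Any admissible α is ≤ 1 (rapidly oscillating u have ∫u²/∫(u')² → 0), and α = 1 would force 0 ≥ (1−c)∫u², impossible since c < 1; so 1−α > 0. By the sharp Poincaré inequality on H^1_0 of an interval of length L, ∫(u')² ≥ (π/L)²∫u² with equality for the first sine mode sin(π(x−x₀)/L) (x₀ the left endpoint), so the inequality holds for all u iff (1−α)(π/L)² ≥ α − c, i.e. α ≤ ((π/L)² + c)/((π/L)² + 1) = (1 + c(L/π)²)/(1 + (L/π)²). (Direct route, valid since c ≤ 0: Poincaré gives c∫u² ≥ c(L/π)²∫(u')², so a(u,u) ≥ (1 + c(L/π)²)∫(u')², while ||u||_{H^1}² ≤ (1 + (L/π)²)∫(u')²; dividing yields the same α.) With (π/L)² = 4*π^2/49 and c = -3/8, the largest admissible constant is α = ((π/L)² + c)/((π/L)² + 1).
Simplifying, α = (-147 + 32*π^2)/(8*(4*π^2 + 49)).


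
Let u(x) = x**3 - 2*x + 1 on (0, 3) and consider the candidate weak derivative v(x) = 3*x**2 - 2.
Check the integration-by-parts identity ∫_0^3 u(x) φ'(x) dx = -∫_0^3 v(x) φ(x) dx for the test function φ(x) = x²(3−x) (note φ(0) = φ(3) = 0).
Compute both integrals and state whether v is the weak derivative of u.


LHS = -297/5, RHS = -297/5. Yes, v = u' weakly.

u(x) = x**3 - 2*x + 1, classical derivative u'(x) = 3*x**2 - 2.
φ(x) = x²(3−x), so φ'(x) = 3*x*(2 - x).
Note φ(0) = φ(3) = 0, so the boundary term u·φ vanishes.
LHS = ∫_0^3 u(x) φ'(x) dx = ∫_0^3 (-3*x^5 + 6*x^4 + 6*x^3 - 15*x^2 + 6*x) dx. Term by term:
  ∫_0^3 -3*x^5 dx = -729/2;  ∫_0^3 6*x^4 dx = 1458/5;  ∫_0^3 6*x^3 dx = 243/2;
  ∫_0^3 -15*x^2 dx = -135;  ∫_0^3 6*x dx = 27.
Sum: -729/2 + 1458/5 + 243/2 − 135 + 27 = -297/5.
So LHS = -297/5.
∫_0^3 v(x) φ(x) dx = ∫_0^3 (-3*x^5 + 9*x^4 + 2*x^3 - 6*x^2) dx. Term by term:
  ∫_0^3 -3*x^5 dx = -729/2;  ∫_0^3 9*x^4 dx = 2187/5;  ∫_0^3 2*x^3 dx = 81/2;
  ∫_0^3 -6*x^2 dx = -54.
Sum: -729/2 + 2187/5 + 81/2 − 54 = 297/5.
So RHS = -∫_0^3 v(x) φ(x) dx = -297/5.
LHS = RHS, so the identity holds for this test φ.
Moreover u is smooth here and v(x) = u'(x) = 3*x**2 - 2 pointwise, so the identity holds for every test function. Hence v is the weak derivative of u.


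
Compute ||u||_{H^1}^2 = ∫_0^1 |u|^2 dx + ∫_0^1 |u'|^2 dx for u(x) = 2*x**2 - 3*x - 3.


||u||_{H^1}^2 = 257/15

The H^1 norm (squared) on an interval (0, L) is
  ||u||_{H^1}^2 = ∫_0^L u(x)^2 dx + ∫_0^L u'(x)^2 dx.
Compute u'(x) = 4*x - 3.
Then u(x)^2 = 4*x**4 - 12*x**3 - 3*x**2 + 18*x + 9 and u'(x)^2 = 16*x**2 - 24*x + 9.
Integrate each monomial from 0 to 1 using ∫_0^1 c·x^n dx = c·1^(n+1)/(n+1):
  ∫_0^1 u(x)^2 dx = ∫_0^1 (4*x^4 - 12*x^3 - 3*x^2 + 18*x + 9) dx. Term by term:
    ∫_0^1 4*x^4 dx = 4/5;  ∫_0^1 -12*x^3 dx = -3;  ∫_0^1 -3*x^2 dx = -1;
    ∫_0^1 18*x dx = 9;  ∫_0^1 9 dx = 9.
  Sum: 4/5 − 3 − 1 + 9 + 9 = 74/5.
  ∫_0^1 u'(x)^2 dx = ∫_0^1 (16*x^2 - 24*x + 9) dx. Term by term:
    ∫_0^1 16*x^2 dx = 16/3;  ∫_0^1 -24*x dx = -12;  ∫_0^1 9 dx = 9.
  Sum: 16/3 − 12 + 9 = 7/3.
Adding: ||u||_{H^1}^2 = 74/5 + 7/3 = 257/15.


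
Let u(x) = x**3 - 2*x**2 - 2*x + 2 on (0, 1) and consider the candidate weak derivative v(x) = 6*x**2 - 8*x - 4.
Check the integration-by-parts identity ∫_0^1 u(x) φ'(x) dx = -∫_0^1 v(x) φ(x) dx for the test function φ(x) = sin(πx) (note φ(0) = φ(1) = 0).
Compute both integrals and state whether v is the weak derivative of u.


LHS = 12/π^3 + 5/π, RHS = 24/π^3 + 10/π. No, v is not the weak derivative of u.

u(x) = x**3 - 2*x**2 - 2*x + 2, classical derivative u'(x) = 3*x**2 - 4*x - 2.
φ(x) = sin(πx), so φ'(x) = π*cos(π*x).
Note φ(0) = φ(1) = 0, so the boundary term u·φ vanishes.
LHS = ∫_0^1 u(x) φ'(x) dx = ∫_0^1 (π*x^3*cos(π*x) - 2*π*x^2*cos(π*x) - 2*π*x*cos(π*x) + 2*π*cos(π*x)) dx. Term by term:
  ∫_0^1 2*π*cos(π*x) dx = 0;  ∫_0^1 π*x^3*cos(π*x) dx = -3/π + 12/π^3;  ∫_0^1 -2*π*x*cos(π*x) dx = 4/π;
  ∫_0^1 -2*π*x^2*cos(π*x) dx = 4/π.
Sum: 0 + -3/π + 12/π^3 + 4/π + 4/π = 12/π^3 + 5/π.
So LHS = 12/π^3 + 5/π.
∫_0^1 v(x) φ(x) dx = ∫_0^1 (6*x^2*sin(π*x) - 8*x*sin(π*x) - 4*sin(π*x)) dx. Term by term:
  ∫_0^1 -4*sin(π*x) dx = -8/π;  ∫_0^1 -8*x*sin(π*x) dx = -8/π;  ∫_0^1 6*x^2*sin(π*x) dx = -24/π^3 + 6/π.
Sum: -8/π − 8/π + -24/π^3 + 6/π = -10/π - 24/π^3.
So RHS = -∫_0^1 v(x) φ(x) dx = 24/π^3 + 10/π.
LHS − RHS = -5/π - 12/π^3 ≠ 0, so the identity fails.
(For a valid weak derivative the identity must hold for EVERY test function, in particular this one. The failure shows v is NOT the weak derivative of u.)
Correct weak derivative would be u'(x) = 3*x**2 - 4*x - 2.


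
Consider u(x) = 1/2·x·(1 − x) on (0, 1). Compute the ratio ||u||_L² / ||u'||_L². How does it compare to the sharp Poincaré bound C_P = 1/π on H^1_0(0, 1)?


||u||_L² / ||u'||_L² = sqrt(10)/10 < C_P = 1/π.

u(x) = 1/2·x·(1 − x), so u'(x) = 1/2 - x.
u(x) = 1/2·x·(1 − x) vanishes at x = 0 and x = 1, so u ∈ H^1_0(0, 1). Differentiate via the product rule and integrate the resulting polynomials term by term.
  ∫_0^1 u² dx = ∫_0^1 (x^4/4 - x^3/2 + x^2/4) dx. Term by term:
    ∫_0^1 x^4/4 dx = 1/20;  ∫_0^1 -x^3/2 dx = -1/8;  ∫_0^1 x^2/4 dx = 1/12.
  Sum: 1/20 − 1/8 + 1/12 = 1/120.
  ∫_0^1 (u')² dx = ∫_0^1 (x^2 - x + 1/4) dx. Term by term:
    ∫_0^1 x^2 dx = 1/3;  ∫_0^1 -x dx = -1/2;  ∫_0^1 1/4 dx = 1/4.
  Sum: 1/3 − 1/2 + 1/4 = 1/12.
∫_0^1 u² dx = 1/120, so ||u||_L² = sqrt(30)/60.
∫_0^1 (u')² dx = 1/12, so ||u'||_L² = sqrt(3)/6.
Ratio ||u||_L² / ||u'||_L² = sqrt(10)/10.
Sharp Poincaré constant on H^1_0(0, 1) is C_P = L/π = 1/π, achieved by sin(π·x).
A polynomial bump cannot attain the sharp Poincaré constant (only the first sine eigenfunction does), so the ratio is strictly less than C_P, consistent with ||u||_L² ≤ C_P ||u'||_L².


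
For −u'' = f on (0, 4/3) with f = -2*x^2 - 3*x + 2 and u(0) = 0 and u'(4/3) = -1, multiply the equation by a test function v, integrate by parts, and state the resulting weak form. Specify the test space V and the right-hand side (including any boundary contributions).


V = {v ∈ H^1(0, 4/3) : v(0) = 0} (test functions vanish at x = 0 where u is specified); weak form: ∫_0^4/3 u'v' dx = ∫_0^4/3 (-2*x^2 - 3*x + 2) v dx − v(4/3) for all v ∈ V.

Multiply both sides by a test function v and integrate from 0 to 4/3:
  ∫_0^4/3 −u''(x) v(x) dx = ∫_0^4/3 f(x) v(x) dx.
Integrate the LHS by parts once:
  ∫_0^4/3 −u'' v dx = −[u'(x) v(x)]_0^4/3 + ∫_0^4/3 u'(x) v'(x) dx.
Thus ∫_0^4/3 u'(x) v'(x) dx = ∫_0^4/3 f(x) v(x) dx + [u'(x) v(x)]_0^4/3.
Choose V so that boundary terms are either known or forced to vanish.
Mixed BC: u(0) = 0 (Dirichlet) and u'(4/3) = -1 (Neumann). Define V = {v ∈ H^1(0, 4/3) : v(0) = 0}. Then [u' v]_0^4/3 = u'(4/3)·v(4/3) − u'(0)·0 = − v(4/3).
Weak formulation: find u (satisfying any essential BC) such that ∫_0^4/3 u'(x) v'(x) dx = ∫_0^4/3 f v dx − v(4/3) for all v ∈ V (Dirichlet at 0 absorbed into V; Neumann datum at x = 4/3 contributes the boundary term).
Substituting f(x) = -2*x^2 - 3*x + 2, the right-hand side is ∫_0^4/3 (-2*x^2 - 3*x + 2) v dx − v(4/3).


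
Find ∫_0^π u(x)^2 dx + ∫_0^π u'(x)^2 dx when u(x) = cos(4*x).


||u||_{H^1(0,π)}^2 = 17*π/2

u'(x) = -4*sin(4*x).
Expand u² and (u')² and integrate term by term on (0, π), using: for integers n ≥ 1, ∫_0^π sin²(nx) dx = ∫_0^π cos²(nx) dx = π/2; for n ≠ n', ∫_0^π sin(nx)sin(n'x) dx = ∫_0^π cos(nx)cos(n'x) dx = 0; and by product-to-sum, ∫_0^π sin(nx)cos(n'x) dx = ½∫_0^π [sin((n+n')x) + sin((n−n')x)] dx, which is 0 when n+n' is even and 2n/(n²−n'²) when n+n' is odd (it need not vanish on (0, π)).
  u² squared terms: (1)²·∫cos(4x)² dx = 1·π/2 = π/2.
  So ∫_0^π u² dx = π/2.
  (u')² squared terms: (-4)²·∫sin(4x)² dx = 16·π/2 = 8*π.
  So ∫_0^π (u')² dx = 8*π.
||u||_{H^1}^2 = (π/2) + (8*π) = 17*π/2.


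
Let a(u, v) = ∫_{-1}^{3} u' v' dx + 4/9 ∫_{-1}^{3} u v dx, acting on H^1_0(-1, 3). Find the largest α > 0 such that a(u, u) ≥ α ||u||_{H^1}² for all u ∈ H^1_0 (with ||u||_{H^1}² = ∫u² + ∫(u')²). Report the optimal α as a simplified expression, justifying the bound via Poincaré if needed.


α = (64/9 + π^2)/(π^2 + 16)

Coercivity of a(·,·) on H^1_0(-1, 3) means a(u, u) ≥ α ||u||_{H^1}² for every u ∈ H^1_0.
The interval has length L = 4, and Poincaré/coercivity depend only on L. Here a(u, u) = ∫(u')² + (4/9)·∫u².
Here 0 < c = 4/9 < 1. The condition a(u,u) ≥ α||u||_{H^1}² reads (1−α)∫(u')² ≥ (α−c)∫u². Any admissible α is ≤ 1 (rapidly oscillating u have ∫u²/∫(u')² → 0), and α = 1 would force 0 ≥ (1−c)∫u², impossible since c < 1; so 1−α > 0. By the sharp Poincaré inequality on H^1_0 of an interval of length L, ∫(u')² ≥ (π/L)²∫u² with equality for the first sine mode sin(π(x−x₀)/L) (x₀ the left endpoint), so the inequality holds for all u iff (1−α)(π/L)² ≥ α − c, i.e. α ≤ ((π/L)² + c)/((π/L)² + 1) = (1 + c(L/π)²)/(1 + (L/π)²). With (π/L)² = π^2/16 and c = 4/9, the largest admissible constant is α = ((π/L)² + c)/((π/L)² + 1).
Simplifying, α = (64/9 + π^2)/(π^2 + 16).


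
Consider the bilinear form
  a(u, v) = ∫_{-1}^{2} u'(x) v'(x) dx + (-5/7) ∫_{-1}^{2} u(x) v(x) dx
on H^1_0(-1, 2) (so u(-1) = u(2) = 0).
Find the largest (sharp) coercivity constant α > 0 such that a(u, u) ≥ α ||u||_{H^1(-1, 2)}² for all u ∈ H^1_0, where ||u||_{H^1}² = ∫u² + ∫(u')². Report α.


α = (-45/7 + π^2)/(9 + π^2)

Coercivity of a(·,·) on H^1_0(-1, 2) means a(u, u) ≥ α ||u||_{H^1}² for every u ∈ H^1_0.
The interval has length L = 3, and Poincaré/coercivity depend only on L. Here a(u, u) = ∫(u')² + (-5/7)·∫u².
Here c = -5/7 < 0 with |c| < (π/L)² = π^2/9, so coercivity still holds. The condition a(u,u) ≥ α||u||_{H^1}² reads (1−α)∫(u')² ≥ (α−c)∫u². Any admissible α is ≤ 1 (rapidly oscillating u have ∫u²/∫(u')² → 0), and α = 1 would force 0 ≥ (1−c)∫u², impossible since c < 1; so 1−α > 0. By the sharp Poincaré inequality on H^1_0 of an interval of length L, ∫(u')² ≥ (π/L)²∫u² with equality for the first sine mode sin(π(x−x₀)/L) (x₀ the left endpoint), so the inequality holds for all u iff (1−α)(π/L)² ≥ α − c, i.e. α ≤ ((π/L)² + c)/((π/L)² + 1) = (1 + c(L/π)²)/(1 + (L/π)²). (Direct route, valid since c ≤ 0: Poincaré gives c∫u² ≥ c(L/π)²∫(u')², so a(u,u) ≥ (1 + c(L/π)²)∫(u')², while ||u||_{H^1}² ≤ (1 + (L/π)²)∫(u')²; dividing yields the same α.) With (π/L)² = π^2/9 and c = -5/7, the largest admissible constant is α = ((π/L)² + c)/((π/L)² + 1).
Simplifying, α = (-45/7 + π^2)/(9 + π^2).


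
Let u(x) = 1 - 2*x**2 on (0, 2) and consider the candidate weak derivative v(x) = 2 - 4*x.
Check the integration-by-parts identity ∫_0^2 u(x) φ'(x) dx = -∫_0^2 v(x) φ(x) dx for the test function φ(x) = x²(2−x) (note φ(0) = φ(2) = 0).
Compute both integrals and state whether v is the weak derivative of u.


LHS = 32/5, RHS = 56/15. No, v is not the weak derivative of u.

u(x) = 1 - 2*x**2, classical derivative u'(x) = -4*x.
φ(x) = x²(2−x), so φ'(x) = x*(4 - 3*x).
Note φ(0) = φ(2) = 0, so the boundary term u·φ vanishes.
LHS = ∫_0^2 u(x) φ'(x) dx = ∫_0^2 (6*x^4 - 8*x^3 - 3*x^2 + 4*x) dx. Term by term:
  ∫_0^2 6*x^4 dx = 192/5;  ∫_0^2 -8*x^3 dx = -32;  ∫_0^2 -3*x^2 dx = -8;
  ∫_0^2 4*x dx = 8.
Sum: 192/5 − 32 − 8 + 8 = 32/5.
So LHS = 32/5.
∫_0^2 v(x) φ(x) dx = ∫_0^2 (4*x^4 - 10*x^3 + 4*x^2) dx. Term by term:
  ∫_0^2 4*x^4 dx = 128/5;  ∫_0^2 -10*x^3 dx = -40;  ∫_0^2 4*x^2 dx = 32/3.
Sum: 128/5 − 40 + 32/3 = -56/15.
So RHS = -∫_0^2 v(x) φ(x) dx = 56/15.
LHS − RHS = 8/3 ≠ 0, so the identity fails.
(For a valid weak derivative the identity must hold for EVERY test function, in particular this one. The failure shows v is NOT the weak derivative of u.)
Correct weak derivative would be u'(x) = -4*x.


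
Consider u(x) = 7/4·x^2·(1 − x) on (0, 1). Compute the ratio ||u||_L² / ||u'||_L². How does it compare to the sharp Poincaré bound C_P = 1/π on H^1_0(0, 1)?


||u||_L² / ||u'||_L² = sqrt(14)/14 < C_P = 1/π.

u(x) = 7/4·x^2·(1 − x), so u'(x) = 7*x*(2 - 3*x)/4.
u(x) = 7/4·x^2·(1 − x) vanishes at x = 0 and x = 1, so u ∈ H^1_0(0, 1). Differentiate via the product rule and integrate the resulting polynomials term by term.
  ∫_0^1 u² dx = ∫_0^1 (49*x^6/16 - 49*x^5/8 + 49*x^4/16) dx. Term by term:
    ∫_0^1 49*x^6/16 dx = 7/16;  ∫_0^1 -49*x^5/8 dx = -49/48;  ∫_0^1 49*x^4/16 dx = 49/80.
  Sum: 7/16 − 49/48 + 49/80 = 7/240.
  ∫_0^1 (u')² dx = ∫_0^1 (441*x^4/16 - 147*x^3/4 + 49*x^2/4) dx. Term by term:
    ∫_0^1 441*x^4/16 dx = 441/80;  ∫_0^1 -147*x^3/4 dx = -147/16;  ∫_0^1 49*x^2/4 dx = 49/12.
  Sum: 441/80 − 147/16 + 49/12 = 49/120.
∫_0^1 u² dx = 7/240, so ||u||_L² = sqrt(105)/60.
∫_0^1 (u')² dx = 49/120, so ||u'||_L² = 7*sqrt(30)/60.
Ratio ||u||_L² / ||u'||_L² = sqrt(14)/14.
Sharp Poincaré constant on H^1_0(0, 1) is C_P = L/π = 1/π, achieved by sin(π·x).
A polynomial bump cannot attain the sharp Poincaré constant (only the first sine eigenfunction does), so the ratio is strictly less than C_P, consistent with ||u||_L² ≤ C_P ||u'||_L².


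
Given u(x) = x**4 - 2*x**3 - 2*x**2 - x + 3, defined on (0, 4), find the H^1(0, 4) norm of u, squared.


||u||_{H^1}^2 = 3556136/315

The H^1 norm (squared) on an interval (0, L) is
  ||u||_{H^1}^2 = ∫_0^L u(x)^2 dx + ∫_0^L u'(x)^2 dx.
Compute u'(x) = 4*x**3 - 6*x**2 - 4*x - 1.
Then u(x)^2 = x**8 - 4*x**7 + 6*x**5 + 14*x**4 - 8*x**3 - 11*x**2 - 6*x + 9 and u'(x)^2 = 16*x**6 - 48*x**5 + 4*x**4 + 40*x**3 + 28*x**2 + 8*x + 1.
Integrate each monomial from 0 to 4 using ∫_0^4 c·x^n dx = c·4^(n+1)/(n+1):
  ∫_0^4 u(x)^2 dx = ∫_0^4 (x^8 - 4*x^7 + 6*x^5 + 14*x^4 - 8*x^3 - 11*x^2 - 6*x + 9) dx. Term by term:
    ∫_0^4 x^8 dx = 262144/9;  ∫_0^4 -4*x^7 dx = -32768;  ∫_0^4 6*x^5 dx = 4096;
    ∫_0^4 14*x^4 dx = 14336/5;  ∫_0^4 -8*x^3 dx = -512;  ∫_0^4 -11*x^2 dx = -704/3;
    ∫_0^4 -6*x dx = -48;  ∫_0^4 9 dx = 36.
  Sum: 262144/9 − 32768 + 4096 + 14336/5 − 512 − 704/3 − 48 + 36 = 115364/45.
  ∫_0^4 u'(x)^2 dx = ∫_0^4 (16*x^6 - 48*x^5 + 4*x^4 + 40*x^3 + 28*x^2 + 8*x + 1) dx. Term by term:
    ∫_0^4 16*x^6 dx = 262144/7;  ∫_0^4 -48*x^5 dx = -32768;  ∫_0^4 4*x^4 dx = 4096/5;
    ∫_0^4 40*x^3 dx = 2560;  ∫_0^4 28*x^2 dx = 1792/3;  ∫_0^4 8*x dx = 64;
    ∫_0^4 1 dx = 4.
  Sum: 262144/7 − 32768 + 4096/5 + 2560 + 1792/3 + 64 + 4 = 916196/105.
Adding: ||u||_{H^1}^2 = 115364/45 + 916196/105 = 3556136/315.


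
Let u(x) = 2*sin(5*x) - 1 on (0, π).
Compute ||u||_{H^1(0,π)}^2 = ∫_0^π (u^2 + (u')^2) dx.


||u||_{H^1(0,π)}^2 = -8/5 + 53*π

u'(x) = 10*cos(5*x).
Expand u² and (u')² and integrate term by term on (0, π), using: for integers n ≥ 1, ∫_0^π sin²(nx) dx = ∫_0^π cos²(nx) dx = π/2; for n ≠ n', ∫_0^π sin(nx)sin(n'x) dx = ∫_0^π cos(nx)cos(n'x) dx = 0; and by product-to-sum, ∫_0^π sin(nx)cos(n'x) dx = ½∫_0^π [sin((n+n')x) + sin((n−n')x)] dx, which is 0 when n+n' is even and 2n/(n²−n'²) when n+n' is odd (it need not vanish on (0, π)). For the constant mode: ∫_0^π 1 dx = π, ∫_0^π cos(nx) dx = 0, ∫_0^π sin(nx) dx = (1−(−1)^n)/n.
  u² squared terms: (-1)²·∫1 dx = 1·π = π;  (2)²·∫sin(5x)² dx = 4·π/2 = 2*π.
  u² cross terms: 2·(-1)·(2)·∫1·sin(5x) dx = -4·(2/5) = -8/5.
  So ∫_0^π u² dx = π + 2*π − 8/5 = -8/5 + 3*π.
  (u')² squared terms: (10)²·∫cos(5x)² dx = 100·π/2 = 50*π.
  So ∫_0^π (u')² dx = 50*π.
||u||_{H^1}^2 = (-8/5 + 3*π) + (50*π) = -8/5 + 53*π.


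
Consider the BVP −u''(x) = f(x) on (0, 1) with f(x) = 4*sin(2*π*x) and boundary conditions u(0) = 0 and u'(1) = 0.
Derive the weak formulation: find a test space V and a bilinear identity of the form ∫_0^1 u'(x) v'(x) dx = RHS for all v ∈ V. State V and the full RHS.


V = {v ∈ H^1(0, 1) : v(0) = 0} (test functions vanish at x = 0 where u is specified); weak form: ∫_0^1 u'v' dx = ∫_0^1 (4*sin(2*π*x)) v dx for all v ∈ V.

Multiply both sides by a test function v and integrate from 0 to 1:
  ∫_0^1 −u''(x) v(x) dx = ∫_0^1 f(x) v(x) dx.
Integrate the LHS by parts once:
  ∫_0^1 −u'' v dx = −[u'(x) v(x)]_0^1 + ∫_0^1 u'(x) v'(x) dx.
Thus ∫_0^1 u'(x) v'(x) dx = ∫_0^1 f(x) v(x) dx + [u'(x) v(x)]_0^1.
Choose V so that boundary terms are either known or forced to vanish.
Mixed BC: u(0) = 0 (Dirichlet) and u'(1) = 0 (Neumann). Define V = {v ∈ H^1(0, 1) : v(0) = 0}. Then [u' v]_0^1 = u'(1)·v(1) − u'(0)·0 = 0.
Weak formulation: find u (satisfying any essential BC) such that ∫_0^1 u'(x) v'(x) dx = ∫_0^1 f v dx for all v ∈ V (Dirichlet at 0 absorbed into V; the Neumann datum at x = 1 is zero, so no boundary term remains).
Substituting f(x) = 4*sin(2*π*x), the right-hand side is ∫_0^1 (4*sin(2*π*x)) v dx.


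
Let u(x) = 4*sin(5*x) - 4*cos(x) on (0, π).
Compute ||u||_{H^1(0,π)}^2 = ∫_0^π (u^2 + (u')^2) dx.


||u||_{H^1(0,π)}^2 = 224*π

u'(x) = 4*sin(x) + 20*cos(5*x).
Expand u² and (u')² and integrate term by term on (0, π), using: for integers n ≥ 1, ∫_0^π sin²(nx) dx = ∫_0^π cos²(nx) dx = π/2; for n ≠ n', ∫_0^π sin(nx)sin(n'x) dx = ∫_0^π cos(nx)cos(n'x) dx = 0; and by product-to-sum, ∫_0^π sin(nx)cos(n'x) dx = ½∫_0^π [sin((n+n')x) + sin((n−n')x)] dx, which is 0 when n+n' is even and 2n/(n²−n'²) when n+n' is odd (it need not vanish on (0, π)).
  u² squared terms: (-4)²·∫cos(x)² dx = 16·π/2 = 8*π;  (4)²·∫sin(5x)² dx = 16·π/2 = 8*π.
  u² cross terms: 2·(-4)·(4)·∫cos(x)·sin(5x) dx = -32·(0) = 0.
  So ∫_0^π u² dx = 8*π + 8*π + 0 = 16*π.
  (u')² squared terms: (4)²·∫sin(x)² dx = 16·π/2 = 8*π;  (20)²·∫cos(5x)² dx = 400·π/2 = 200*π.
  (u')² cross terms: 2·(4)·(20)·∫sin(x)·cos(5x) dx = 160·(0) = 0.
  So ∫_0^π (u')² dx = 8*π + 200*π + 0 = 208*π.
||u||_{H^1}^2 = (16*π) + (208*π) = 224*π.


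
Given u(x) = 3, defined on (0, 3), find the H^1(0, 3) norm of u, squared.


||u||_{H^1}^2 = 27

The H^1 norm (squared) on an interval (0, L) is
  ||u||_{H^1}^2 = ∫_0^L u(x)^2 dx + ∫_0^L u'(x)^2 dx.
Compute u'(x) = 0.
Then u(x)^2 = 9 and u'(x)^2 = 0.
Integrate each monomial from 0 to 3 using ∫_0^3 c·x^n dx = c·3^(n+1)/(n+1):
  ∫_0^3 u(x)^2 dx = ∫_0^3 (9) dx. Term by term:
    ∫_0^3 9 dx = 27.
  ∫_0^3 u'(x)^2 dx = ∫_0^3 (0) dx. Term by term:
    ∫_0^3 0 dx = 0.
Adding: ||u||_{H^1}^2 = 27 + 0 = 27.


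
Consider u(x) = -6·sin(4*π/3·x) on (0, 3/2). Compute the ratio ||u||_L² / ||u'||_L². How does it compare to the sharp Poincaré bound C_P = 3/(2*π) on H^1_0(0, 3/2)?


||u||_L² / ||u'||_L² = 3/(4*π) < C_P = 3/(2*π).

u(x) = -6·sin(4*π/3·x), so u'(x) = -8*π*cos(4*π*x/3).
Writing u(x) = A·sin(kπx/L) with A = -6 and k = 2, use ∫_0^L sin²(kπx/L) dx = L/2 and ∫_0^L cos²(kπx/L) dx = L/2.
u² = 36·sin²(4*π/3·x) and (u')² = 64*π^2·cos²(4*π/3·x), and each of sin², cos² integrates to L/2 = 3/4 over (0, 3/2).
∫_0^3/2 u² dx = 27, so ||u||_L² = 3*sqrt(3).
∫_0^3/2 (u')² dx = 48*π^2, so ||u'||_L² = 4*sqrt(3)*π.
Ratio ||u||_L² / ||u'||_L² = 3/(4*π).
Sharp Poincaré constant on H^1_0(0, 3/2) is C_P = L/π = 3/(2*π), achieved by sin(2*π/3·x).
This is the k = 2 harmonic; the ratio L/(kπ) is strictly less than C_P = L/π, consistent with the sharp inequality ||u||_L² ≤ C_P ||u'||_L².


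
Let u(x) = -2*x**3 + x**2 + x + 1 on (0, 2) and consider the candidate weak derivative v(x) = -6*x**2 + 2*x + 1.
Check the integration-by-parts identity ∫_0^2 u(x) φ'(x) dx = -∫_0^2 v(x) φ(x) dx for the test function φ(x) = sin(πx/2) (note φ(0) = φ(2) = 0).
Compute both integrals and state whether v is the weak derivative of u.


LHS = -192/π^3 + 36/π, RHS = -192/π^3 + 36/π. Yes, v = u' weakly.

u(x) = -2*x**3 + x**2 + x + 1, classical derivative u'(x) = -6*x**2 + 2*x + 1.
φ(x) = sin(πx/2), so φ'(x) = π*cos(π*x/2)/2.
Note φ(0) = φ(2) = 0, so the boundary term u·φ vanishes.
LHS = ∫_0^2 u(x) φ'(x) dx = ∫_0^2 (-π*x^3*cos(π*x/2) + π*x^2*cos(π*x/2)/2 + π*x*cos(π*x/2)/2 + π*cos(π*x/2)/2) dx. Term by term:
  ∫_0^2 π*cos(π*x/2)/2 dx = 0;  ∫_0^2 π*x*cos(π*x/2)/2 dx = -4/π;  ∫_0^2 π*x^2*cos(π*x/2)/2 dx = -8/π;
  ∫_0^2 -π*x^3*cos(π*x/2) dx = -192/π^3 + 48/π.
Sum: 0 − 4/π − 8/π + -192/π^3 + 48/π = -192/π^3 + 36/π.
So LHS = -192/π^3 + 36/π.
∫_0^2 v(x) φ(x) dx = ∫_0^2 (-6*x^2*sin(π*x/2) + 2*x*sin(π*x/2) + sin(π*x/2)) dx. Term by term:
  ∫_0^2 -6*x^2*sin(π*x/2) dx = -48/π + 192/π^3;  ∫_0^2 2*x*sin(π*x/2) dx = 8/π;  ∫_0^2 sin(π*x/2) dx = 4/π.
Sum: -48/π + 192/π^3 + 8/π + 4/π = -36/π + 192/π^3.
So RHS = -∫_0^2 v(x) φ(x) dx = -192/π^3 + 36/π.
LHS = RHS, so the identity holds for this test φ.
Moreover u is smooth here and v(x) = u'(x) = -6*x**2 + 2*x + 1 pointwise, so the identity holds for every test function. Hence v is the weak derivative of u.


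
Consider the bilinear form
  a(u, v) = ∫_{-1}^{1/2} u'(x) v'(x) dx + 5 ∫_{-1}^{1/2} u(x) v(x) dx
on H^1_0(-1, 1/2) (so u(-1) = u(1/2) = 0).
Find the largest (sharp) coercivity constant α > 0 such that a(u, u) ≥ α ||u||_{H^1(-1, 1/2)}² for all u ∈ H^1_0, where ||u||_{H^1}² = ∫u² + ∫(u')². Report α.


α = 1

Coercivity of a(·,·) on H^1_0(-1, 1/2) means a(u, u) ≥ α ||u||_{H^1}² for every u ∈ H^1_0.
The interval has length L = 3/2, and Poincaré/coercivity depend only on L. Here a(u, u) = ∫(u')² + (5)·∫u².
Here c = 5 ≥ 1, so a(u,u) = ∫(u')² + c∫u² ≥ ∫(u')² + ∫u² = ||u||_{H^1}², i.e. α = 1 works. No larger α is possible: a(u,u) ≥ α||u||_{H^1}² means (1−α)∫(u')² ≥ (α−c)∫u², and for the modes u_n = sin(nπ(x−x₀)/L) (x₀ the left endpoint) one has ∫u_n²/∫(u_n')² = (L/(nπ))² → 0, so a(u_n,u_n)/||u_n||_{H^1}² → 1. Hence the optimal constant is α = 1.
Therefore α = 1.


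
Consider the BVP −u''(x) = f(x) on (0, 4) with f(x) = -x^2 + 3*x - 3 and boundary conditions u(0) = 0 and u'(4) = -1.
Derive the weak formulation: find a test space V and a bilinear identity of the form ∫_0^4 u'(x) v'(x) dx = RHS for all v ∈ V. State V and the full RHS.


V = {v ∈ H^1(0, 4) : v(0) = 0} (test functions vanish at x = 0 where u is specified); weak form: ∫_0^4 u'v' dx = ∫_0^4 (-x^2 + 3*x - 3) v dx − v(4) for all v ∈ V.

Multiply both sides by a test function v and integrate from 0 to 4:
  ∫_0^4 −u''(x) v(x) dx = ∫_0^4 f(x) v(x) dx.
Integrate the LHS by parts once:
  ∫_0^4 −u'' v dx = −[u'(x) v(x)]_0^4 + ∫_0^4 u'(x) v'(x) dx.
Thus ∫_0^4 u'(x) v'(x) dx = ∫_0^4 f(x) v(x) dx + [u'(x) v(x)]_0^4.
Choose V so that boundary terms are either known or forced to vanish.
Mixed BC: u(0) = 0 (Dirichlet) and u'(4) = -1 (Neumann). Define V = {v ∈ H^1(0, 4) : v(0) = 0}. Then [u' v]_0^4 = u'(4)·v(4) − u'(0)·0 = − v(4).
Weak formulation: find u (satisfying any essential BC) such that ∫_0^4 u'(x) v'(x) dx = ∫_0^4 f v dx − v(4) for all v ∈ V (Dirichlet at 0 absorbed into V; Neumann datum at x = 4 contributes the boundary term).
Substituting f(x) = -x^2 + 3*x - 3, the right-hand side is ∫_0^4 (-x^2 + 3*x - 3) v dx − v(4).


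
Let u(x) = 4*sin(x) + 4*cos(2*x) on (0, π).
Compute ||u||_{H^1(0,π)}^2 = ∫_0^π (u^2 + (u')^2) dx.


||u||_{H^1(0,π)}^2 = -320/3 + 56*π

u'(x) = -8*sin(2*x) + 4*cos(x).
Expand u² and (u')² and integrate term by term on (0, π), using: for integers n ≥ 1, ∫_0^π sin²(nx) dx = ∫_0^π cos²(nx) dx = π/2; for n ≠ n', ∫_0^π sin(nx)sin(n'x) dx = ∫_0^π cos(nx)cos(n'x) dx = 0; and by product-to-sum, ∫_0^π sin(nx)cos(n'x) dx = ½∫_0^π [sin((n+n')x) + sin((n−n')x)] dx, which is 0 when n+n' is even and 2n/(n²−n'²) when n+n' is odd (it need not vanish on (0, π)).
  u² squared terms: (4)²·∫cos(2x)² dx = 16·π/2 = 8*π;  (4)²·∫sin(x)² dx = 16·π/2 = 8*π.
  u² cross terms: 2·(4)·(4)·∫cos(2x)·sin(x) dx = 32·(-2/3) = -64/3.
  So ∫_0^π u² dx = 8*π + 8*π − 64/3 = -64/3 + 16*π.
  (u')² squared terms: (-8)²·∫sin(2x)² dx = 64·π/2 = 32*π;  (4)²·∫cos(x)² dx = 16·π/2 = 8*π.
  (u')² cross terms: 2·(-8)·(4)·∫sin(2x)·cos(x) dx = -64·(4/3) = -256/3.
  So ∫_0^π (u')² dx = 32*π + 8*π − 256/3 = -256/3 + 40*π.
||u||_{H^1}^2 = (-64/3 + 16*π) + (-256/3 + 40*π) = -320/3 + 56*π.


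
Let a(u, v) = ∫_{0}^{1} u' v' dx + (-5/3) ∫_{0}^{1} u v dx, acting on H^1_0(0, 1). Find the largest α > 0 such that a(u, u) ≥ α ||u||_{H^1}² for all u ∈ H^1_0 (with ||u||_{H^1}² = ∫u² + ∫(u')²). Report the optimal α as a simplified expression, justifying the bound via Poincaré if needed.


α = (-5/3 + π^2)/(1 + π^2)

Coercivity of a(·,·) on H^1_0(0, 1) means a(u, u) ≥ α ||u||_{H^1}² for every u ∈ H^1_0.
The interval has length L = 1, and Poincaré/coercivity depend only on L. Here a(u, u) = ∫(u')² + (-5/3)·∫u².
Here c = -5/3 < 0 with |c| < (π/L)² = π^2, so coercivity still holds. The condition a(u,u) ≥ α||u||_{H^1}² reads (1−α)∫(u')² ≥ (α−c)∫u². Any admissible α is ≤ 1 (rapidly oscillating u have ∫u²/∫(u')² → 0), and α = 1 would force 0 ≥ (1−c)∫u², impossible since c < 1; so 1−α > 0. By the sharp Poincaré inequality on H^1_0 of an interval of length L, ∫(u')² ≥ (π/L)²∫u² with equality for the first sine mode sin(π(x−x₀)/L) (x₀ the left endpoint), so the inequality holds for all u iff (1−α)(π/L)² ≥ α − c, i.e. α ≤ ((π/L)² + c)/((π/L)² + 1) = (1 + c(L/π)²)/(1 + (L/π)²). (Direct route, valid since c ≤ 0: Poincaré gives c∫u² ≥ c(L/π)²∫(u')², so a(u,u) ≥ (1 + c(L/π)²)∫(u')², while ||u||_{H^1}² ≤ (1 + (L/π)²)∫(u')²; dividing yields the same α.) With (π/L)² = π^2 and c = -5/3, the largest admissible constant is α = ((π/L)² + c)/((π/L)² + 1).
Simplifying, α = (-5/3 + π^2)/(1 + π^2).


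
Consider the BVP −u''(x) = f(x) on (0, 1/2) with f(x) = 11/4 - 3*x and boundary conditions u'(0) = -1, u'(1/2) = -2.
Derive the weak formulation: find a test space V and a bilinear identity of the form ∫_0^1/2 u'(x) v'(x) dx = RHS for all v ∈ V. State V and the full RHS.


V = H^1(0, 1/2) (v unrestricted at boundary; u is determined up to an additive constant); weak form: ∫_0^1/2 u'v' dx = ∫_0^1/2 (11/4 - 3*x) v dx − 2·v(1/2) + v(0) for all v ∈ V.

Multiply both sides by a test function v and integrate from 0 to 1/2:
  ∫_0^1/2 −u''(x) v(x) dx = ∫_0^1/2 f(x) v(x) dx.
Integrate the LHS by parts once:
  ∫_0^1/2 −u'' v dx = −[u'(x) v(x)]_0^1/2 + ∫_0^1/2 u'(x) v'(x) dx.
Thus ∫_0^1/2 u'(x) v'(x) dx = ∫_0^1/2 f(x) v(x) dx + [u'(x) v(x)]_0^1/2.
Choose V so that boundary terms are either known or forced to vanish.
u has inhomogeneous Neumann u'(0) = -1, u'(1/2) = -2. [u' v]_0^1/2 = (-2)·v(1/2) − (-1)·v(0) = − 2·v(1/2) + v(0). Take V = H^1(0, 1/2); boundary term becomes part of RHS.
Weak formulation: find u (satisfying any essential BC) such that ∫_0^1/2 u'(x) v'(x) dx = ∫_0^1/2 f v dx − 2·v(1/2) + v(0) for all v ∈ V (Neumann data are natural BCs: they enter the RHS as boundary terms).
Substituting f(x) = 11/4 - 3*x, the right-hand side is ∫_0^1/2 (11/4 - 3*x) v dx − 2·v(1/2) + v(0).
Compatibility check (pure Neumann): taking v ≡ 1 ∈ V gives 0 = ∫_0^1/2 f dx + (-2) − (-1), i.e. ∫_0^1/2 f dx must equal u'(0) − u'(1/2) = 1. Indeed ∫_0^1/2 (11/4 - 3*x) dx = 1, so the data are compatible. The solution is then unique only up to an additive constant (fix it e.g. by requiring ∫_0^1/2 u dx = 0).


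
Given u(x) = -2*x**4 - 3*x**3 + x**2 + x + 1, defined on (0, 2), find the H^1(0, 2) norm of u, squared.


||u||_{H^1}^2 = 209240/63

The H^1 norm (squared) on an interval (0, L) is
  ||u||_{H^1}^2 = ∫_0^L u(x)^2 dx + ∫_0^L u'(x)^2 dx.
Compute u'(x) = -8*x**3 - 9*x**2 + 2*x + 1.
Then u(x)^2 = 4*x**8 + 12*x**7 + 5*x**6 - 10*x**5 - 9*x**4 - 4*x**3 + 3*x**2 + 2*x + 1 and u'(x)^2 = 64*x**6 + 144*x**5 + 49*x**4 - 52*x**3 - 14*x**2 + 4*x + 1.
Integrate each monomial from 0 to 2 using ∫_0^2 c·x^n dx = c·2^(n+1)/(n+1):
  ∫_0^2 u(x)^2 dx = ∫_0^2 (4*x^8 + 12*x^7 + 5*x^6 - 10*x^5 - 9*x^4 - 4*x^3 + 3*x^2 + 2*x + 1) dx. Term by term:
    ∫_0^2 4*x^8 dx = 2048/9;  ∫_0^2 12*x^7 dx = 384;  ∫_0^2 5*x^6 dx = 640/7;
    ∫_0^2 -10*x^5 dx = -320/3;  ∫_0^2 -9*x^4 dx = -288/5;  ∫_0^2 -4*x^3 dx = -16;
    ∫_0^2 3*x^2 dx = 8;  ∫_0^2 2*x dx = 4;  ∫_0^2 1 dx = 2.
  Sum: 2048/9 + 384 + 640/7 − 320/3 − 288/5 − 16 + 8 + 4 + 2 = 169066/315.
  ∫_0^2 u'(x)^2 dx = ∫_0^2 (64*x^6 + 144*x^5 + 49*x^4 - 52*x^3 - 14*x^2 + 4*x + 1) dx. Term by term:
    ∫_0^2 64*x^6 dx = 8192/7;  ∫_0^2 144*x^5 dx = 1536;  ∫_0^2 49*x^4 dx = 1568/5;
    ∫_0^2 -52*x^3 dx = -208;  ∫_0^2 -14*x^2 dx = -112/3;  ∫_0^2 4*x dx = 8;
    ∫_0^2 1 dx = 2.
  Sum: 8192/7 + 1536 + 1568/5 − 208 − 112/3 + 8 + 2 = 292378/105.
Adding: ||u||_{H^1}^2 = 169066/315 + 292378/105 = 209240/63.
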